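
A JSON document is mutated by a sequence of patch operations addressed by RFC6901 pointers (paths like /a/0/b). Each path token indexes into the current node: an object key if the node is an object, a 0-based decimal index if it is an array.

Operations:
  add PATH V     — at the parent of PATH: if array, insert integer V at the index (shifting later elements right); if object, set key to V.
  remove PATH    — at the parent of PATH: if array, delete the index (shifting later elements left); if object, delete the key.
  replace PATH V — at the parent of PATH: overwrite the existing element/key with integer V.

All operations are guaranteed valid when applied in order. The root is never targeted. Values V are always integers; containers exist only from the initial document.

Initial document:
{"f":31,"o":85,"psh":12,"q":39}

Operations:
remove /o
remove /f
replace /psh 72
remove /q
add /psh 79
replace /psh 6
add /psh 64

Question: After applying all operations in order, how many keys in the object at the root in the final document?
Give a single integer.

After op 1 (remove /o): {"f":31,"psh":12,"q":39}
After op 2 (remove /f): {"psh":12,"q":39}
After op 3 (replace /psh 72): {"psh":72,"q":39}
After op 4 (remove /q): {"psh":72}
After op 5 (add /psh 79): {"psh":79}
After op 6 (replace /psh 6): {"psh":6}
After op 7 (add /psh 64): {"psh":64}
Size at the root: 1

Answer: 1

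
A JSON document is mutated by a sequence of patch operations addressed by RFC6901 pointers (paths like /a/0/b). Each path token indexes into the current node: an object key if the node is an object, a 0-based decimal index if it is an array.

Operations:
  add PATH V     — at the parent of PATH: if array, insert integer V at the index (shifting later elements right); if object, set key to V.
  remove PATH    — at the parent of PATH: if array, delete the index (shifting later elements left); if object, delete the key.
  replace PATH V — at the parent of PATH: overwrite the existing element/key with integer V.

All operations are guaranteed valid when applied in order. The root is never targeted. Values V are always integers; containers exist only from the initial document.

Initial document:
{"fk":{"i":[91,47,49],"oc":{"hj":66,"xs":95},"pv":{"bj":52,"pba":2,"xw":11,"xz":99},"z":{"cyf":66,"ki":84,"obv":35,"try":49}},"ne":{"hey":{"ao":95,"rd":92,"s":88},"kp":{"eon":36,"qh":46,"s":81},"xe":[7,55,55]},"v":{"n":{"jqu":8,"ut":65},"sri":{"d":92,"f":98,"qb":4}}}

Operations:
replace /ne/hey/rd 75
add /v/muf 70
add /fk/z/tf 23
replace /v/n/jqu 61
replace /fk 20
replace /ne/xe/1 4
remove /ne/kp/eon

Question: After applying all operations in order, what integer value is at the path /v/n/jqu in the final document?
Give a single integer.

Answer: 61

Derivation:
After op 1 (replace /ne/hey/rd 75): {"fk":{"i":[91,47,49],"oc":{"hj":66,"xs":95},"pv":{"bj":52,"pba":2,"xw":11,"xz":99},"z":{"cyf":66,"ki":84,"obv":35,"try":49}},"ne":{"hey":{"ao":95,"rd":75,"s":88},"kp":{"eon":36,"qh":46,"s":81},"xe":[7,55,55]},"v":{"n":{"jqu":8,"ut":65},"sri":{"d":92,"f":98,"qb":4}}}
After op 2 (add /v/muf 70): {"fk":{"i":[91,47,49],"oc":{"hj":66,"xs":95},"pv":{"bj":52,"pba":2,"xw":11,"xz":99},"z":{"cyf":66,"ki":84,"obv":35,"try":49}},"ne":{"hey":{"ao":95,"rd":75,"s":88},"kp":{"eon":36,"qh":46,"s":81},"xe":[7,55,55]},"v":{"muf":70,"n":{"jqu":8,"ut":65},"sri":{"d":92,"f":98,"qb":4}}}
After op 3 (add /fk/z/tf 23): {"fk":{"i":[91,47,49],"oc":{"hj":66,"xs":95},"pv":{"bj":52,"pba":2,"xw":11,"xz":99},"z":{"cyf":66,"ki":84,"obv":35,"tf":23,"try":49}},"ne":{"hey":{"ao":95,"rd":75,"s":88},"kp":{"eon":36,"qh":46,"s":81},"xe":[7,55,55]},"v":{"muf":70,"n":{"jqu":8,"ut":65},"sri":{"d":92,"f":98,"qb":4}}}
After op 4 (replace /v/n/jqu 61): {"fk":{"i":[91,47,49],"oc":{"hj":66,"xs":95},"pv":{"bj":52,"pba":2,"xw":11,"xz":99},"z":{"cyf":66,"ki":84,"obv":35,"tf":23,"try":49}},"ne":{"hey":{"ao":95,"rd":75,"s":88},"kp":{"eon":36,"qh":46,"s":81},"xe":[7,55,55]},"v":{"muf":70,"n":{"jqu":61,"ut":65},"sri":{"d":92,"f":98,"qb":4}}}
After op 5 (replace /fk 20): {"fk":20,"ne":{"hey":{"ao":95,"rd":75,"s":88},"kp":{"eon":36,"qh":46,"s":81},"xe":[7,55,55]},"v":{"muf":70,"n":{"jqu":61,"ut":65},"sri":{"d":92,"f":98,"qb":4}}}
After op 6 (replace /ne/xe/1 4): {"fk":20,"ne":{"hey":{"ao":95,"rd":75,"s":88},"kp":{"eon":36,"qh":46,"s":81},"xe":[7,4,55]},"v":{"muf":70,"n":{"jqu":61,"ut":65},"sri":{"d":92,"f":98,"qb":4}}}
After op 7 (remove /ne/kp/eon): {"fk":20,"ne":{"hey":{"ao":95,"rd":75,"s":88},"kp":{"qh":46,"s":81},"xe":[7,4,55]},"v":{"muf":70,"n":{"jqu":61,"ut":65},"sri":{"d":92,"f":98,"qb":4}}}
Value at /v/n/jqu: 61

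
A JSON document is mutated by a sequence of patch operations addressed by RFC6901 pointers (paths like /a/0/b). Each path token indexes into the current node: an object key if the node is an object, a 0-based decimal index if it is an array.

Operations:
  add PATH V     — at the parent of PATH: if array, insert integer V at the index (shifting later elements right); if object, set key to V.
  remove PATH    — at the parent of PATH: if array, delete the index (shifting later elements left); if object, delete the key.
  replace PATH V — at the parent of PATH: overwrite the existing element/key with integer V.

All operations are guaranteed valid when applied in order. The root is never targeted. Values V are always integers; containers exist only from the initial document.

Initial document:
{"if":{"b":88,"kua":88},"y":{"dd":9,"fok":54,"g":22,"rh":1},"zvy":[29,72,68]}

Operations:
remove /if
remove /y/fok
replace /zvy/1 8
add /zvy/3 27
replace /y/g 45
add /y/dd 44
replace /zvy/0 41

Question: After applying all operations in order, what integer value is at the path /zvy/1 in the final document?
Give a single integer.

After op 1 (remove /if): {"y":{"dd":9,"fok":54,"g":22,"rh":1},"zvy":[29,72,68]}
After op 2 (remove /y/fok): {"y":{"dd":9,"g":22,"rh":1},"zvy":[29,72,68]}
After op 3 (replace /zvy/1 8): {"y":{"dd":9,"g":22,"rh":1},"zvy":[29,8,68]}
After op 4 (add /zvy/3 27): {"y":{"dd":9,"g":22,"rh":1},"zvy":[29,8,68,27]}
After op 5 (replace /y/g 45): {"y":{"dd":9,"g":45,"rh":1},"zvy":[29,8,68,27]}
After op 6 (add /y/dd 44): {"y":{"dd":44,"g":45,"rh":1},"zvy":[29,8,68,27]}
After op 7 (replace /zvy/0 41): {"y":{"dd":44,"g":45,"rh":1},"zvy":[41,8,68,27]}
Value at /zvy/1: 8

Answer: 8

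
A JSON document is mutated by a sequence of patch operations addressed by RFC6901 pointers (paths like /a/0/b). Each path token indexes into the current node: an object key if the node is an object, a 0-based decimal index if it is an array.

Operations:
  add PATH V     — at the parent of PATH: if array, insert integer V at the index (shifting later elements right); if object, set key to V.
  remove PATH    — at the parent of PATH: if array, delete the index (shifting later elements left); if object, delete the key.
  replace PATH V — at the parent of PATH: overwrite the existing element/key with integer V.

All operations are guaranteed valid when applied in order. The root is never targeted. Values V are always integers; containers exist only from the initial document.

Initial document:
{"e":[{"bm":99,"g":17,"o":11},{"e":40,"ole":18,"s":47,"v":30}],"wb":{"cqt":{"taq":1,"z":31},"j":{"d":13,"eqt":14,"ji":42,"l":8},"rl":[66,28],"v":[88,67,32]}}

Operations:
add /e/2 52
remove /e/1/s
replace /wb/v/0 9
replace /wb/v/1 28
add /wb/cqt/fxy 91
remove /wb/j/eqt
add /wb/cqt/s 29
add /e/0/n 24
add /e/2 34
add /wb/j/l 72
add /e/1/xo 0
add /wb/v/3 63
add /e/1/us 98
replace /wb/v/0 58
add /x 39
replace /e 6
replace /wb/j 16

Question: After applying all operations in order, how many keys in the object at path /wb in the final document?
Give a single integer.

After op 1 (add /e/2 52): {"e":[{"bm":99,"g":17,"o":11},{"e":40,"ole":18,"s":47,"v":30},52],"wb":{"cqt":{"taq":1,"z":31},"j":{"d":13,"eqt":14,"ji":42,"l":8},"rl":[66,28],"v":[88,67,32]}}
After op 2 (remove /e/1/s): {"e":[{"bm":99,"g":17,"o":11},{"e":40,"ole":18,"v":30},52],"wb":{"cqt":{"taq":1,"z":31},"j":{"d":13,"eqt":14,"ji":42,"l":8},"rl":[66,28],"v":[88,67,32]}}
After op 3 (replace /wb/v/0 9): {"e":[{"bm":99,"g":17,"o":11},{"e":40,"ole":18,"v":30},52],"wb":{"cqt":{"taq":1,"z":31},"j":{"d":13,"eqt":14,"ji":42,"l":8},"rl":[66,28],"v":[9,67,32]}}
After op 4 (replace /wb/v/1 28): {"e":[{"bm":99,"g":17,"o":11},{"e":40,"ole":18,"v":30},52],"wb":{"cqt":{"taq":1,"z":31},"j":{"d":13,"eqt":14,"ji":42,"l":8},"rl":[66,28],"v":[9,28,32]}}
After op 5 (add /wb/cqt/fxy 91): {"e":[{"bm":99,"g":17,"o":11},{"e":40,"ole":18,"v":30},52],"wb":{"cqt":{"fxy":91,"taq":1,"z":31},"j":{"d":13,"eqt":14,"ji":42,"l":8},"rl":[66,28],"v":[9,28,32]}}
After op 6 (remove /wb/j/eqt): {"e":[{"bm":99,"g":17,"o":11},{"e":40,"ole":18,"v":30},52],"wb":{"cqt":{"fxy":91,"taq":1,"z":31},"j":{"d":13,"ji":42,"l":8},"rl":[66,28],"v":[9,28,32]}}
After op 7 (add /wb/cqt/s 29): {"e":[{"bm":99,"g":17,"o":11},{"e":40,"ole":18,"v":30},52],"wb":{"cqt":{"fxy":91,"s":29,"taq":1,"z":31},"j":{"d":13,"ji":42,"l":8},"rl":[66,28],"v":[9,28,32]}}
After op 8 (add /e/0/n 24): {"e":[{"bm":99,"g":17,"n":24,"o":11},{"e":40,"ole":18,"v":30},52],"wb":{"cqt":{"fxy":91,"s":29,"taq":1,"z":31},"j":{"d":13,"ji":42,"l":8},"rl":[66,28],"v":[9,28,32]}}
After op 9 (add /e/2 34): {"e":[{"bm":99,"g":17,"n":24,"o":11},{"e":40,"ole":18,"v":30},34,52],"wb":{"cqt":{"fxy":91,"s":29,"taq":1,"z":31},"j":{"d":13,"ji":42,"l":8},"rl":[66,28],"v":[9,28,32]}}
After op 10 (add /wb/j/l 72): {"e":[{"bm":99,"g":17,"n":24,"o":11},{"e":40,"ole":18,"v":30},34,52],"wb":{"cqt":{"fxy":91,"s":29,"taq":1,"z":31},"j":{"d":13,"ji":42,"l":72},"rl":[66,28],"v":[9,28,32]}}
After op 11 (add /e/1/xo 0): {"e":[{"bm":99,"g":17,"n":24,"o":11},{"e":40,"ole":18,"v":30,"xo":0},34,52],"wb":{"cqt":{"fxy":91,"s":29,"taq":1,"z":31},"j":{"d":13,"ji":42,"l":72},"rl":[66,28],"v":[9,28,32]}}
After op 12 (add /wb/v/3 63): {"e":[{"bm":99,"g":17,"n":24,"o":11},{"e":40,"ole":18,"v":30,"xo":0},34,52],"wb":{"cqt":{"fxy":91,"s":29,"taq":1,"z":31},"j":{"d":13,"ji":42,"l":72},"rl":[66,28],"v":[9,28,32,63]}}
After op 13 (add /e/1/us 98): {"e":[{"bm":99,"g":17,"n":24,"o":11},{"e":40,"ole":18,"us":98,"v":30,"xo":0},34,52],"wb":{"cqt":{"fxy":91,"s":29,"taq":1,"z":31},"j":{"d":13,"ji":42,"l":72},"rl":[66,28],"v":[9,28,32,63]}}
After op 14 (replace /wb/v/0 58): {"e":[{"bm":99,"g":17,"n":24,"o":11},{"e":40,"ole":18,"us":98,"v":30,"xo":0},34,52],"wb":{"cqt":{"fxy":91,"s":29,"taq":1,"z":31},"j":{"d":13,"ji":42,"l":72},"rl":[66,28],"v":[58,28,32,63]}}
After op 15 (add /x 39): {"e":[{"bm":99,"g":17,"n":24,"o":11},{"e":40,"ole":18,"us":98,"v":30,"xo":0},34,52],"wb":{"cqt":{"fxy":91,"s":29,"taq":1,"z":31},"j":{"d":13,"ji":42,"l":72},"rl":[66,28],"v":[58,28,32,63]},"x":39}
After op 16 (replace /e 6): {"e":6,"wb":{"cqt":{"fxy":91,"s":29,"taq":1,"z":31},"j":{"d":13,"ji":42,"l":72},"rl":[66,28],"v":[58,28,32,63]},"x":39}
After op 17 (replace /wb/j 16): {"e":6,"wb":{"cqt":{"fxy":91,"s":29,"taq":1,"z":31},"j":16,"rl":[66,28],"v":[58,28,32,63]},"x":39}
Size at path /wb: 4

Answer: 4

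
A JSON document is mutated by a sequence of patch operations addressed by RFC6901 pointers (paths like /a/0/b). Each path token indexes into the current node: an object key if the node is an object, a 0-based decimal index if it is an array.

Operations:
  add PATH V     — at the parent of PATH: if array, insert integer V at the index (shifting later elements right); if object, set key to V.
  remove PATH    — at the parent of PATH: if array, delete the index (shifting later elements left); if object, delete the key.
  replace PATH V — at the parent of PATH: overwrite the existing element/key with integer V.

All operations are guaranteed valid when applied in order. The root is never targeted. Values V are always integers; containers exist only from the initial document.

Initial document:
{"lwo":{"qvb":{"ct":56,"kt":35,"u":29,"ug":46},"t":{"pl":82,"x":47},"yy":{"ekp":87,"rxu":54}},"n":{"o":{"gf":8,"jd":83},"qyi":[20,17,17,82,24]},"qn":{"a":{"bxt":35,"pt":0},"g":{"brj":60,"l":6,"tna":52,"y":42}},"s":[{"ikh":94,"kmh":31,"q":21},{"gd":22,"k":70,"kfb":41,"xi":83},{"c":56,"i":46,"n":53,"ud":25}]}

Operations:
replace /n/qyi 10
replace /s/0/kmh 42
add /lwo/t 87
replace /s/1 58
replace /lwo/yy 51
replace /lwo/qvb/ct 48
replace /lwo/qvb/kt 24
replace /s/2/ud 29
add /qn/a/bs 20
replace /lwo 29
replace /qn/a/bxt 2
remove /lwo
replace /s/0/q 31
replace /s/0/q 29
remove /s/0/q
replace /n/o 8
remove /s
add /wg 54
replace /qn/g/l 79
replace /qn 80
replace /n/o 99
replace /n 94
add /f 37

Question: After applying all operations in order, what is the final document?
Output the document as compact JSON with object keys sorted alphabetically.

Answer: {"f":37,"n":94,"qn":80,"wg":54}

Derivation:
After op 1 (replace /n/qyi 10): {"lwo":{"qvb":{"ct":56,"kt":35,"u":29,"ug":46},"t":{"pl":82,"x":47},"yy":{"ekp":87,"rxu":54}},"n":{"o":{"gf":8,"jd":83},"qyi":10},"qn":{"a":{"bxt":35,"pt":0},"g":{"brj":60,"l":6,"tna":52,"y":42}},"s":[{"ikh":94,"kmh":31,"q":21},{"gd":22,"k":70,"kfb":41,"xi":83},{"c":56,"i":46,"n":53,"ud":25}]}
After op 2 (replace /s/0/kmh 42): {"lwo":{"qvb":{"ct":56,"kt":35,"u":29,"ug":46},"t":{"pl":82,"x":47},"yy":{"ekp":87,"rxu":54}},"n":{"o":{"gf":8,"jd":83},"qyi":10},"qn":{"a":{"bxt":35,"pt":0},"g":{"brj":60,"l":6,"tna":52,"y":42}},"s":[{"ikh":94,"kmh":42,"q":21},{"gd":22,"k":70,"kfb":41,"xi":83},{"c":56,"i":46,"n":53,"ud":25}]}
After op 3 (add /lwo/t 87): {"lwo":{"qvb":{"ct":56,"kt":35,"u":29,"ug":46},"t":87,"yy":{"ekp":87,"rxu":54}},"n":{"o":{"gf":8,"jd":83},"qyi":10},"qn":{"a":{"bxt":35,"pt":0},"g":{"brj":60,"l":6,"tna":52,"y":42}},"s":[{"ikh":94,"kmh":42,"q":21},{"gd":22,"k":70,"kfb":41,"xi":83},{"c":56,"i":46,"n":53,"ud":25}]}
After op 4 (replace /s/1 58): {"lwo":{"qvb":{"ct":56,"kt":35,"u":29,"ug":46},"t":87,"yy":{"ekp":87,"rxu":54}},"n":{"o":{"gf":8,"jd":83},"qyi":10},"qn":{"a":{"bxt":35,"pt":0},"g":{"brj":60,"l":6,"tna":52,"y":42}},"s":[{"ikh":94,"kmh":42,"q":21},58,{"c":56,"i":46,"n":53,"ud":25}]}
After op 5 (replace /lwo/yy 51): {"lwo":{"qvb":{"ct":56,"kt":35,"u":29,"ug":46},"t":87,"yy":51},"n":{"o":{"gf":8,"jd":83},"qyi":10},"qn":{"a":{"bxt":35,"pt":0},"g":{"brj":60,"l":6,"tna":52,"y":42}},"s":[{"ikh":94,"kmh":42,"q":21},58,{"c":56,"i":46,"n":53,"ud":25}]}
After op 6 (replace /lwo/qvb/ct 48): {"lwo":{"qvb":{"ct":48,"kt":35,"u":29,"ug":46},"t":87,"yy":51},"n":{"o":{"gf":8,"jd":83},"qyi":10},"qn":{"a":{"bxt":35,"pt":0},"g":{"brj":60,"l":6,"tna":52,"y":42}},"s":[{"ikh":94,"kmh":42,"q":21},58,{"c":56,"i":46,"n":53,"ud":25}]}
After op 7 (replace /lwo/qvb/kt 24): {"lwo":{"qvb":{"ct":48,"kt":24,"u":29,"ug":46},"t":87,"yy":51},"n":{"o":{"gf":8,"jd":83},"qyi":10},"qn":{"a":{"bxt":35,"pt":0},"g":{"brj":60,"l":6,"tna":52,"y":42}},"s":[{"ikh":94,"kmh":42,"q":21},58,{"c":56,"i":46,"n":53,"ud":25}]}
After op 8 (replace /s/2/ud 29): {"lwo":{"qvb":{"ct":48,"kt":24,"u":29,"ug":46},"t":87,"yy":51},"n":{"o":{"gf":8,"jd":83},"qyi":10},"qn":{"a":{"bxt":35,"pt":0},"g":{"brj":60,"l":6,"tna":52,"y":42}},"s":[{"ikh":94,"kmh":42,"q":21},58,{"c":56,"i":46,"n":53,"ud":29}]}
After op 9 (add /qn/a/bs 20): {"lwo":{"qvb":{"ct":48,"kt":24,"u":29,"ug":46},"t":87,"yy":51},"n":{"o":{"gf":8,"jd":83},"qyi":10},"qn":{"a":{"bs":20,"bxt":35,"pt":0},"g":{"brj":60,"l":6,"tna":52,"y":42}},"s":[{"ikh":94,"kmh":42,"q":21},58,{"c":56,"i":46,"n":53,"ud":29}]}
After op 10 (replace /lwo 29): {"lwo":29,"n":{"o":{"gf":8,"jd":83},"qyi":10},"qn":{"a":{"bs":20,"bxt":35,"pt":0},"g":{"brj":60,"l":6,"tna":52,"y":42}},"s":[{"ikh":94,"kmh":42,"q":21},58,{"c":56,"i":46,"n":53,"ud":29}]}
After op 11 (replace /qn/a/bxt 2): {"lwo":29,"n":{"o":{"gf":8,"jd":83},"qyi":10},"qn":{"a":{"bs":20,"bxt":2,"pt":0},"g":{"brj":60,"l":6,"tna":52,"y":42}},"s":[{"ikh":94,"kmh":42,"q":21},58,{"c":56,"i":46,"n":53,"ud":29}]}
After op 12 (remove /lwo): {"n":{"o":{"gf":8,"jd":83},"qyi":10},"qn":{"a":{"bs":20,"bxt":2,"pt":0},"g":{"brj":60,"l":6,"tna":52,"y":42}},"s":[{"ikh":94,"kmh":42,"q":21},58,{"c":56,"i":46,"n":53,"ud":29}]}
After op 13 (replace /s/0/q 31): {"n":{"o":{"gf":8,"jd":83},"qyi":10},"qn":{"a":{"bs":20,"bxt":2,"pt":0},"g":{"brj":60,"l":6,"tna":52,"y":42}},"s":[{"ikh":94,"kmh":42,"q":31},58,{"c":56,"i":46,"n":53,"ud":29}]}
After op 14 (replace /s/0/q 29): {"n":{"o":{"gf":8,"jd":83},"qyi":10},"qn":{"a":{"bs":20,"bxt":2,"pt":0},"g":{"brj":60,"l":6,"tna":52,"y":42}},"s":[{"ikh":94,"kmh":42,"q":29},58,{"c":56,"i":46,"n":53,"ud":29}]}
After op 15 (remove /s/0/q): {"n":{"o":{"gf":8,"jd":83},"qyi":10},"qn":{"a":{"bs":20,"bxt":2,"pt":0},"g":{"brj":60,"l":6,"tna":52,"y":42}},"s":[{"ikh":94,"kmh":42},58,{"c":56,"i":46,"n":53,"ud":29}]}
After op 16 (replace /n/o 8): {"n":{"o":8,"qyi":10},"qn":{"a":{"bs":20,"bxt":2,"pt":0},"g":{"brj":60,"l":6,"tna":52,"y":42}},"s":[{"ikh":94,"kmh":42},58,{"c":56,"i":46,"n":53,"ud":29}]}
After op 17 (remove /s): {"n":{"o":8,"qyi":10},"qn":{"a":{"bs":20,"bxt":2,"pt":0},"g":{"brj":60,"l":6,"tna":52,"y":42}}}
After op 18 (add /wg 54): {"n":{"o":8,"qyi":10},"qn":{"a":{"bs":20,"bxt":2,"pt":0},"g":{"brj":60,"l":6,"tna":52,"y":42}},"wg":54}
After op 19 (replace /qn/g/l 79): {"n":{"o":8,"qyi":10},"qn":{"a":{"bs":20,"bxt":2,"pt":0},"g":{"brj":60,"l":79,"tna":52,"y":42}},"wg":54}
After op 20 (replace /qn 80): {"n":{"o":8,"qyi":10},"qn":80,"wg":54}
After op 21 (replace /n/o 99): {"n":{"o":99,"qyi":10},"qn":80,"wg":54}
After op 22 (replace /n 94): {"n":94,"qn":80,"wg":54}
After op 23 (add /f 37): {"f":37,"n":94,"qn":80,"wg":54}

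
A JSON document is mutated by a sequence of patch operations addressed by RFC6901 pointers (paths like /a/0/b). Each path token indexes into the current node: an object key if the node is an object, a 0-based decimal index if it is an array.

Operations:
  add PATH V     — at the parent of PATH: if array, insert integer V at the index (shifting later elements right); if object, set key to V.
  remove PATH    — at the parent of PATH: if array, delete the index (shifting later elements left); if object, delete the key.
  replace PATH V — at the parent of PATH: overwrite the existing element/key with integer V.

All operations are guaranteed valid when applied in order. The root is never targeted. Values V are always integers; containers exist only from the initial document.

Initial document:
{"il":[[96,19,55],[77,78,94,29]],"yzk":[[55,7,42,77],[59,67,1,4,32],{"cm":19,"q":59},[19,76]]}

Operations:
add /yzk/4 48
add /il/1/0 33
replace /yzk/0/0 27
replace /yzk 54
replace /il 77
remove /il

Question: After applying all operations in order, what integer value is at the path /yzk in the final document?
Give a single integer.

After op 1 (add /yzk/4 48): {"il":[[96,19,55],[77,78,94,29]],"yzk":[[55,7,42,77],[59,67,1,4,32],{"cm":19,"q":59},[19,76],48]}
After op 2 (add /il/1/0 33): {"il":[[96,19,55],[33,77,78,94,29]],"yzk":[[55,7,42,77],[59,67,1,4,32],{"cm":19,"q":59},[19,76],48]}
After op 3 (replace /yzk/0/0 27): {"il":[[96,19,55],[33,77,78,94,29]],"yzk":[[27,7,42,77],[59,67,1,4,32],{"cm":19,"q":59},[19,76],48]}
After op 4 (replace /yzk 54): {"il":[[96,19,55],[33,77,78,94,29]],"yzk":54}
After op 5 (replace /il 77): {"il":77,"yzk":54}
After op 6 (remove /il): {"yzk":54}
Value at /yzk: 54

Answer: 54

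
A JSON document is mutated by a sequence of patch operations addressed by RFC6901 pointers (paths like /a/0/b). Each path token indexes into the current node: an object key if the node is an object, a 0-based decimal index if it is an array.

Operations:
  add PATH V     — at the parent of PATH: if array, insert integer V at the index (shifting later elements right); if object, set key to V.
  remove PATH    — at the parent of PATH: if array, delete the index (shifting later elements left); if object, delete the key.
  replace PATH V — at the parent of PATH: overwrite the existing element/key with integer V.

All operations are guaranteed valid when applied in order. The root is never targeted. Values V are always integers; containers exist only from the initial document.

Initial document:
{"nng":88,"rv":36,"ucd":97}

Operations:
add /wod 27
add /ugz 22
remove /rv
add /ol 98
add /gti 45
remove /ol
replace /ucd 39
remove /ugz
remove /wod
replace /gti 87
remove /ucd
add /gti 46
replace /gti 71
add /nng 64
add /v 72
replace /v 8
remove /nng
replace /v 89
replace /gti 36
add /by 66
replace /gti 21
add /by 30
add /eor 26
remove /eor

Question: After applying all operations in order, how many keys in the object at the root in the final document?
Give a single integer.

Answer: 3

Derivation:
After op 1 (add /wod 27): {"nng":88,"rv":36,"ucd":97,"wod":27}
After op 2 (add /ugz 22): {"nng":88,"rv":36,"ucd":97,"ugz":22,"wod":27}
After op 3 (remove /rv): {"nng":88,"ucd":97,"ugz":22,"wod":27}
After op 4 (add /ol 98): {"nng":88,"ol":98,"ucd":97,"ugz":22,"wod":27}
After op 5 (add /gti 45): {"gti":45,"nng":88,"ol":98,"ucd":97,"ugz":22,"wod":27}
After op 6 (remove /ol): {"gti":45,"nng":88,"ucd":97,"ugz":22,"wod":27}
After op 7 (replace /ucd 39): {"gti":45,"nng":88,"ucd":39,"ugz":22,"wod":27}
After op 8 (remove /ugz): {"gti":45,"nng":88,"ucd":39,"wod":27}
After op 9 (remove /wod): {"gti":45,"nng":88,"ucd":39}
After op 10 (replace /gti 87): {"gti":87,"nng":88,"ucd":39}
After op 11 (remove /ucd): {"gti":87,"nng":88}
After op 12 (add /gti 46): {"gti":46,"nng":88}
After op 13 (replace /gti 71): {"gti":71,"nng":88}
After op 14 (add /nng 64): {"gti":71,"nng":64}
After op 15 (add /v 72): {"gti":71,"nng":64,"v":72}
After op 16 (replace /v 8): {"gti":71,"nng":64,"v":8}
After op 17 (remove /nng): {"gti":71,"v":8}
After op 18 (replace /v 89): {"gti":71,"v":89}
After op 19 (replace /gti 36): {"gti":36,"v":89}
After op 20 (add /by 66): {"by":66,"gti":36,"v":89}
After op 21 (replace /gti 21): {"by":66,"gti":21,"v":89}
After op 22 (add /by 30): {"by":30,"gti":21,"v":89}
After op 23 (add /eor 26): {"by":30,"eor":26,"gti":21,"v":89}
After op 24 (remove /eor): {"by":30,"gti":21,"v":89}
Size at the root: 3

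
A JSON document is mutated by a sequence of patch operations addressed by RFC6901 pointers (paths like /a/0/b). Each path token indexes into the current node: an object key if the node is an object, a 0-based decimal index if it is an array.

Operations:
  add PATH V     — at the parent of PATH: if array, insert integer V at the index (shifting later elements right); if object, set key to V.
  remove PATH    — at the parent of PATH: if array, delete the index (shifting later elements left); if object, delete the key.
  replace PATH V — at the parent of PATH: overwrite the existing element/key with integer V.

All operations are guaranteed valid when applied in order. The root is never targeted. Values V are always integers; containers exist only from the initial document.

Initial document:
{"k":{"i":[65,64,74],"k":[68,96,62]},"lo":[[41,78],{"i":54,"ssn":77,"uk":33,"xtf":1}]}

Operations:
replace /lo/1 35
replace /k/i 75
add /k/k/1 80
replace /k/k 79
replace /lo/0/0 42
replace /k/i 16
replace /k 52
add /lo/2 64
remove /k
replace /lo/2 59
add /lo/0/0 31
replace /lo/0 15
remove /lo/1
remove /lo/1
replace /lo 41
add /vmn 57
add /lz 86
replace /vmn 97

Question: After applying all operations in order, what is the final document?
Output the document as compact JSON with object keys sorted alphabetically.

After op 1 (replace /lo/1 35): {"k":{"i":[65,64,74],"k":[68,96,62]},"lo":[[41,78],35]}
After op 2 (replace /k/i 75): {"k":{"i":75,"k":[68,96,62]},"lo":[[41,78],35]}
After op 3 (add /k/k/1 80): {"k":{"i":75,"k":[68,80,96,62]},"lo":[[41,78],35]}
After op 4 (replace /k/k 79): {"k":{"i":75,"k":79},"lo":[[41,78],35]}
After op 5 (replace /lo/0/0 42): {"k":{"i":75,"k":79},"lo":[[42,78],35]}
After op 6 (replace /k/i 16): {"k":{"i":16,"k":79},"lo":[[42,78],35]}
After op 7 (replace /k 52): {"k":52,"lo":[[42,78],35]}
After op 8 (add /lo/2 64): {"k":52,"lo":[[42,78],35,64]}
After op 9 (remove /k): {"lo":[[42,78],35,64]}
After op 10 (replace /lo/2 59): {"lo":[[42,78],35,59]}
After op 11 (add /lo/0/0 31): {"lo":[[31,42,78],35,59]}
After op 12 (replace /lo/0 15): {"lo":[15,35,59]}
After op 13 (remove /lo/1): {"lo":[15,59]}
After op 14 (remove /lo/1): {"lo":[15]}
After op 15 (replace /lo 41): {"lo":41}
After op 16 (add /vmn 57): {"lo":41,"vmn":57}
After op 17 (add /lz 86): {"lo":41,"lz":86,"vmn":57}
After op 18 (replace /vmn 97): {"lo":41,"lz":86,"vmn":97}

Answer: {"lo":41,"lz":86,"vmn":97}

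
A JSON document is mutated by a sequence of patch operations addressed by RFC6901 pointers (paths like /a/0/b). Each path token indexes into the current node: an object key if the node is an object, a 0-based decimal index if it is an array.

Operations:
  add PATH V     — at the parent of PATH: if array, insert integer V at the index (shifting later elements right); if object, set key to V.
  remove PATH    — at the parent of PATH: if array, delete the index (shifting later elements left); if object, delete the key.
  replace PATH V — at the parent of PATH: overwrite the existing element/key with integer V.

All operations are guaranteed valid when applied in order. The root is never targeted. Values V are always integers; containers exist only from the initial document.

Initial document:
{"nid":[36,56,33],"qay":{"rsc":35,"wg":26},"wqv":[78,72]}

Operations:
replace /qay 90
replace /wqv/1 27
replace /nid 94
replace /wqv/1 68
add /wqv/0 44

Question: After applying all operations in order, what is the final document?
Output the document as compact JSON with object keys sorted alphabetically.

After op 1 (replace /qay 90): {"nid":[36,56,33],"qay":90,"wqv":[78,72]}
After op 2 (replace /wqv/1 27): {"nid":[36,56,33],"qay":90,"wqv":[78,27]}
After op 3 (replace /nid 94): {"nid":94,"qay":90,"wqv":[78,27]}
After op 4 (replace /wqv/1 68): {"nid":94,"qay":90,"wqv":[78,68]}
After op 5 (add /wqv/0 44): {"nid":94,"qay":90,"wqv":[44,78,68]}

Answer: {"nid":94,"qay":90,"wqv":[44,78,68]}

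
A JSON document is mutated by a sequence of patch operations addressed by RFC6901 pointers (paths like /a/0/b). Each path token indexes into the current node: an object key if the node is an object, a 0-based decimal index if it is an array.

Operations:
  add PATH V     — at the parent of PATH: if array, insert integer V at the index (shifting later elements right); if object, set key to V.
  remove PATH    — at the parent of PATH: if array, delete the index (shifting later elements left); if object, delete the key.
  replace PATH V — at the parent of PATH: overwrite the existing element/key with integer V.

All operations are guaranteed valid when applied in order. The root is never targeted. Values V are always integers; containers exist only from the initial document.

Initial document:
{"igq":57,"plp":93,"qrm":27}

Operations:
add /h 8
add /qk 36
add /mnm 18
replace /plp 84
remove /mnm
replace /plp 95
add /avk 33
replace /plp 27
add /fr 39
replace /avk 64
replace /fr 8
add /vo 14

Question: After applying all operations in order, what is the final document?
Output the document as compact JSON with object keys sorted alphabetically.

After op 1 (add /h 8): {"h":8,"igq":57,"plp":93,"qrm":27}
After op 2 (add /qk 36): {"h":8,"igq":57,"plp":93,"qk":36,"qrm":27}
After op 3 (add /mnm 18): {"h":8,"igq":57,"mnm":18,"plp":93,"qk":36,"qrm":27}
After op 4 (replace /plp 84): {"h":8,"igq":57,"mnm":18,"plp":84,"qk":36,"qrm":27}
After op 5 (remove /mnm): {"h":8,"igq":57,"plp":84,"qk":36,"qrm":27}
After op 6 (replace /plp 95): {"h":8,"igq":57,"plp":95,"qk":36,"qrm":27}
After op 7 (add /avk 33): {"avk":33,"h":8,"igq":57,"plp":95,"qk":36,"qrm":27}
After op 8 (replace /plp 27): {"avk":33,"h":8,"igq":57,"plp":27,"qk":36,"qrm":27}
After op 9 (add /fr 39): {"avk":33,"fr":39,"h":8,"igq":57,"plp":27,"qk":36,"qrm":27}
After op 10 (replace /avk 64): {"avk":64,"fr":39,"h":8,"igq":57,"plp":27,"qk":36,"qrm":27}
After op 11 (replace /fr 8): {"avk":64,"fr":8,"h":8,"igq":57,"plp":27,"qk":36,"qrm":27}
After op 12 (add /vo 14): {"avk":64,"fr":8,"h":8,"igq":57,"plp":27,"qk":36,"qrm":27,"vo":14}

Answer: {"avk":64,"fr":8,"h":8,"igq":57,"plp":27,"qk":36,"qrm":27,"vo":14}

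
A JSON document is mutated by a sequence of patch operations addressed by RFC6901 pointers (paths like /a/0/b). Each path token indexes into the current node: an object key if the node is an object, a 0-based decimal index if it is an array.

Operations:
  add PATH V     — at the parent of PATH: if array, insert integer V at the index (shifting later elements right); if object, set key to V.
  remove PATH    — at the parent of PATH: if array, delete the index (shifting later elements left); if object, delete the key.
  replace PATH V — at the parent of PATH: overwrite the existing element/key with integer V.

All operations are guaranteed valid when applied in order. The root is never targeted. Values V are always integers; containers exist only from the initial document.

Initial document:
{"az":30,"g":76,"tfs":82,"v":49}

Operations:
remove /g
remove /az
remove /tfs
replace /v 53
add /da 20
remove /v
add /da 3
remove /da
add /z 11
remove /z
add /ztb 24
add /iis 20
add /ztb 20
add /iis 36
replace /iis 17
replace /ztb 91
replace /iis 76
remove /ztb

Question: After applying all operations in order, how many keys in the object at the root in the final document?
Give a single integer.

After op 1 (remove /g): {"az":30,"tfs":82,"v":49}
After op 2 (remove /az): {"tfs":82,"v":49}
After op 3 (remove /tfs): {"v":49}
After op 4 (replace /v 53): {"v":53}
After op 5 (add /da 20): {"da":20,"v":53}
After op 6 (remove /v): {"da":20}
After op 7 (add /da 3): {"da":3}
After op 8 (remove /da): {}
After op 9 (add /z 11): {"z":11}
After op 10 (remove /z): {}
After op 11 (add /ztb 24): {"ztb":24}
After op 12 (add /iis 20): {"iis":20,"ztb":24}
After op 13 (add /ztb 20): {"iis":20,"ztb":20}
After op 14 (add /iis 36): {"iis":36,"ztb":20}
After op 15 (replace /iis 17): {"iis":17,"ztb":20}
After op 16 (replace /ztb 91): {"iis":17,"ztb":91}
After op 17 (replace /iis 76): {"iis":76,"ztb":91}
After op 18 (remove /ztb): {"iis":76}
Size at the root: 1

Answer: 1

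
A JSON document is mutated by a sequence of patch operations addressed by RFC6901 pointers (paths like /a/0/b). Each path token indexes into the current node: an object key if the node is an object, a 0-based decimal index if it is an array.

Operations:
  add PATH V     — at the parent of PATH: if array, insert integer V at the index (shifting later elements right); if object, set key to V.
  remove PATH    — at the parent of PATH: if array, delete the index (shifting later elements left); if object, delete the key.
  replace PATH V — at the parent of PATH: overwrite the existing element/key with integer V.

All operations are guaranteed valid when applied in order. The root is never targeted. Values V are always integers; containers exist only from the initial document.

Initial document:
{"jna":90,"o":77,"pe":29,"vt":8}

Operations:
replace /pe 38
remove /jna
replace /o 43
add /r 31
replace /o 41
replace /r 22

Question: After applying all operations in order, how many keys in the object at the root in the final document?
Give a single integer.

After op 1 (replace /pe 38): {"jna":90,"o":77,"pe":38,"vt":8}
After op 2 (remove /jna): {"o":77,"pe":38,"vt":8}
After op 3 (replace /o 43): {"o":43,"pe":38,"vt":8}
After op 4 (add /r 31): {"o":43,"pe":38,"r":31,"vt":8}
After op 5 (replace /o 41): {"o":41,"pe":38,"r":31,"vt":8}
After op 6 (replace /r 22): {"o":41,"pe":38,"r":22,"vt":8}
Size at the root: 4

Answer: 4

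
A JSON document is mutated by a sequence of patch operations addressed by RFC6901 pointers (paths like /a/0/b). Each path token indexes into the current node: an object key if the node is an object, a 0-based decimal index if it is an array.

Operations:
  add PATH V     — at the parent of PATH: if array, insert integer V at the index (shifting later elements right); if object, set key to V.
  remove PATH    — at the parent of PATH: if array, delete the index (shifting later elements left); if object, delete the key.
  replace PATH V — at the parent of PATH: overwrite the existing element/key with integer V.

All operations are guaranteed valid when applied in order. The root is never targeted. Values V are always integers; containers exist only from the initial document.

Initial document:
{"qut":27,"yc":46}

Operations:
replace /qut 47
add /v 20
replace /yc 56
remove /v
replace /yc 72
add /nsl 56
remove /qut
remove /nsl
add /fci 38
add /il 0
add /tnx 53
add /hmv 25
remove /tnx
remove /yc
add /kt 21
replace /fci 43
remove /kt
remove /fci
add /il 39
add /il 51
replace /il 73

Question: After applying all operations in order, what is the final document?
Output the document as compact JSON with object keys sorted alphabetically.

After op 1 (replace /qut 47): {"qut":47,"yc":46}
After op 2 (add /v 20): {"qut":47,"v":20,"yc":46}
After op 3 (replace /yc 56): {"qut":47,"v":20,"yc":56}
After op 4 (remove /v): {"qut":47,"yc":56}
After op 5 (replace /yc 72): {"qut":47,"yc":72}
After op 6 (add /nsl 56): {"nsl":56,"qut":47,"yc":72}
After op 7 (remove /qut): {"nsl":56,"yc":72}
After op 8 (remove /nsl): {"yc":72}
After op 9 (add /fci 38): {"fci":38,"yc":72}
After op 10 (add /il 0): {"fci":38,"il":0,"yc":72}
After op 11 (add /tnx 53): {"fci":38,"il":0,"tnx":53,"yc":72}
After op 12 (add /hmv 25): {"fci":38,"hmv":25,"il":0,"tnx":53,"yc":72}
After op 13 (remove /tnx): {"fci":38,"hmv":25,"il":0,"yc":72}
After op 14 (remove /yc): {"fci":38,"hmv":25,"il":0}
After op 15 (add /kt 21): {"fci":38,"hmv":25,"il":0,"kt":21}
After op 16 (replace /fci 43): {"fci":43,"hmv":25,"il":0,"kt":21}
After op 17 (remove /kt): {"fci":43,"hmv":25,"il":0}
After op 18 (remove /fci): {"hmv":25,"il":0}
After op 19 (add /il 39): {"hmv":25,"il":39}
After op 20 (add /il 51): {"hmv":25,"il":51}
After op 21 (replace /il 73): {"hmv":25,"il":73}

Answer: {"hmv":25,"il":73}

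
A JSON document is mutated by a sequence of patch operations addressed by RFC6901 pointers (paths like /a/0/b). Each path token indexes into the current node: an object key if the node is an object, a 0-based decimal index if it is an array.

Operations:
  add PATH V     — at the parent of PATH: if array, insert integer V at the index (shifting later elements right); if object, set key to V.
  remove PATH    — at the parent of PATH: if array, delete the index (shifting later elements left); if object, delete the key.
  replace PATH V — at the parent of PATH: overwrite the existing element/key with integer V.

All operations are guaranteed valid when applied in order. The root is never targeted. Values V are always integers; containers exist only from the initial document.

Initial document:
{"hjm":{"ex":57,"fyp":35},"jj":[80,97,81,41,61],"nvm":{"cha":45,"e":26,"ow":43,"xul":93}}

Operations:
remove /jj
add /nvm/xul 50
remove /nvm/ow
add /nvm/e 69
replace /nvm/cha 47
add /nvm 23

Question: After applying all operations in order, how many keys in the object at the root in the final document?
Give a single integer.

After op 1 (remove /jj): {"hjm":{"ex":57,"fyp":35},"nvm":{"cha":45,"e":26,"ow":43,"xul":93}}
After op 2 (add /nvm/xul 50): {"hjm":{"ex":57,"fyp":35},"nvm":{"cha":45,"e":26,"ow":43,"xul":50}}
After op 3 (remove /nvm/ow): {"hjm":{"ex":57,"fyp":35},"nvm":{"cha":45,"e":26,"xul":50}}
After op 4 (add /nvm/e 69): {"hjm":{"ex":57,"fyp":35},"nvm":{"cha":45,"e":69,"xul":50}}
After op 5 (replace /nvm/cha 47): {"hjm":{"ex":57,"fyp":35},"nvm":{"cha":47,"e":69,"xul":50}}
After op 6 (add /nvm 23): {"hjm":{"ex":57,"fyp":35},"nvm":23}
Size at the root: 2

Answer: 2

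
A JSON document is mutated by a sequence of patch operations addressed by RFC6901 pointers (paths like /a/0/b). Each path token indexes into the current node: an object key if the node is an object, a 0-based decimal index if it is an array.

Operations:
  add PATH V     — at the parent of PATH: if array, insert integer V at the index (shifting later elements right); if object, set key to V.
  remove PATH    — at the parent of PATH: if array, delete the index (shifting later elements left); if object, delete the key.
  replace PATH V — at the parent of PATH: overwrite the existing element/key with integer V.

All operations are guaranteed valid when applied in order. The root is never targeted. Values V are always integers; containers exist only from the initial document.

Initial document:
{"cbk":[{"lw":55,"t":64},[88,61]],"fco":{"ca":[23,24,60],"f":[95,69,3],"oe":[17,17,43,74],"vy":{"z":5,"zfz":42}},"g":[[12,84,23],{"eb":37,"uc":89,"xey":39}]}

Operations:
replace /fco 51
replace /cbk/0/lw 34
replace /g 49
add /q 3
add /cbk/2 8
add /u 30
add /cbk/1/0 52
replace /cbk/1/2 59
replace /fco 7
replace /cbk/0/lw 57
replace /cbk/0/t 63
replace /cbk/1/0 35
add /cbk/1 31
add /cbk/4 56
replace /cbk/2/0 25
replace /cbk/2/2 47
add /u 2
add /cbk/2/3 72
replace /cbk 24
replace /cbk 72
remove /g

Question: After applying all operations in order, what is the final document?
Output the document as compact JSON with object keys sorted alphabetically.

Answer: {"cbk":72,"fco":7,"q":3,"u":2}

Derivation:
After op 1 (replace /fco 51): {"cbk":[{"lw":55,"t":64},[88,61]],"fco":51,"g":[[12,84,23],{"eb":37,"uc":89,"xey":39}]}
After op 2 (replace /cbk/0/lw 34): {"cbk":[{"lw":34,"t":64},[88,61]],"fco":51,"g":[[12,84,23],{"eb":37,"uc":89,"xey":39}]}
After op 3 (replace /g 49): {"cbk":[{"lw":34,"t":64},[88,61]],"fco":51,"g":49}
After op 4 (add /q 3): {"cbk":[{"lw":34,"t":64},[88,61]],"fco":51,"g":49,"q":3}
After op 5 (add /cbk/2 8): {"cbk":[{"lw":34,"t":64},[88,61],8],"fco":51,"g":49,"q":3}
After op 6 (add /u 30): {"cbk":[{"lw":34,"t":64},[88,61],8],"fco":51,"g":49,"q":3,"u":30}
After op 7 (add /cbk/1/0 52): {"cbk":[{"lw":34,"t":64},[52,88,61],8],"fco":51,"g":49,"q":3,"u":30}
After op 8 (replace /cbk/1/2 59): {"cbk":[{"lw":34,"t":64},[52,88,59],8],"fco":51,"g":49,"q":3,"u":30}
After op 9 (replace /fco 7): {"cbk":[{"lw":34,"t":64},[52,88,59],8],"fco":7,"g":49,"q":3,"u":30}
After op 10 (replace /cbk/0/lw 57): {"cbk":[{"lw":57,"t":64},[52,88,59],8],"fco":7,"g":49,"q":3,"u":30}
After op 11 (replace /cbk/0/t 63): {"cbk":[{"lw":57,"t":63},[52,88,59],8],"fco":7,"g":49,"q":3,"u":30}
After op 12 (replace /cbk/1/0 35): {"cbk":[{"lw":57,"t":63},[35,88,59],8],"fco":7,"g":49,"q":3,"u":30}
After op 13 (add /cbk/1 31): {"cbk":[{"lw":57,"t":63},31,[35,88,59],8],"fco":7,"g":49,"q":3,"u":30}
After op 14 (add /cbk/4 56): {"cbk":[{"lw":57,"t":63},31,[35,88,59],8,56],"fco":7,"g":49,"q":3,"u":30}
After op 15 (replace /cbk/2/0 25): {"cbk":[{"lw":57,"t":63},31,[25,88,59],8,56],"fco":7,"g":49,"q":3,"u":30}
After op 16 (replace /cbk/2/2 47): {"cbk":[{"lw":57,"t":63},31,[25,88,47],8,56],"fco":7,"g":49,"q":3,"u":30}
After op 17 (add /u 2): {"cbk":[{"lw":57,"t":63},31,[25,88,47],8,56],"fco":7,"g":49,"q":3,"u":2}
After op 18 (add /cbk/2/3 72): {"cbk":[{"lw":57,"t":63},31,[25,88,47,72],8,56],"fco":7,"g":49,"q":3,"u":2}
After op 19 (replace /cbk 24): {"cbk":24,"fco":7,"g":49,"q":3,"u":2}
After op 20 (replace /cbk 72): {"cbk":72,"fco":7,"g":49,"q":3,"u":2}
After op 21 (remove /g): {"cbk":72,"fco":7,"q":3,"u":2}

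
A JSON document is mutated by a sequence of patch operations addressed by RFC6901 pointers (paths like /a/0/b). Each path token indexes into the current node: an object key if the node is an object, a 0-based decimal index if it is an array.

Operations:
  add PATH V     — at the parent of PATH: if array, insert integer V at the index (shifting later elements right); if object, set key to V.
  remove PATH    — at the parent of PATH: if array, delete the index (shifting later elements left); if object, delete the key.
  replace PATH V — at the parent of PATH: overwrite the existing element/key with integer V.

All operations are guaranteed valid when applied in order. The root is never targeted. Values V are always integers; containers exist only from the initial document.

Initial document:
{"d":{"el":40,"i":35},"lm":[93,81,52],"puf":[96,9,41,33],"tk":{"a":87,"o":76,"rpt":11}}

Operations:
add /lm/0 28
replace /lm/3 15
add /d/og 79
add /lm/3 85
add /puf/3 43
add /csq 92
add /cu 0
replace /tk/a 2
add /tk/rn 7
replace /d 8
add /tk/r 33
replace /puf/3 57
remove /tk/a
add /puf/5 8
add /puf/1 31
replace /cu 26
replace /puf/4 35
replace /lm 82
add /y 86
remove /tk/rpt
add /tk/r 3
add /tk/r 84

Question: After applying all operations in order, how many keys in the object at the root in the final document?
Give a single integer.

Answer: 7

Derivation:
After op 1 (add /lm/0 28): {"d":{"el":40,"i":35},"lm":[28,93,81,52],"puf":[96,9,41,33],"tk":{"a":87,"o":76,"rpt":11}}
After op 2 (replace /lm/3 15): {"d":{"el":40,"i":35},"lm":[28,93,81,15],"puf":[96,9,41,33],"tk":{"a":87,"o":76,"rpt":11}}
After op 3 (add /d/og 79): {"d":{"el":40,"i":35,"og":79},"lm":[28,93,81,15],"puf":[96,9,41,33],"tk":{"a":87,"o":76,"rpt":11}}
After op 4 (add /lm/3 85): {"d":{"el":40,"i":35,"og":79},"lm":[28,93,81,85,15],"puf":[96,9,41,33],"tk":{"a":87,"o":76,"rpt":11}}
After op 5 (add /puf/3 43): {"d":{"el":40,"i":35,"og":79},"lm":[28,93,81,85,15],"puf":[96,9,41,43,33],"tk":{"a":87,"o":76,"rpt":11}}
After op 6 (add /csq 92): {"csq":92,"d":{"el":40,"i":35,"og":79},"lm":[28,93,81,85,15],"puf":[96,9,41,43,33],"tk":{"a":87,"o":76,"rpt":11}}
After op 7 (add /cu 0): {"csq":92,"cu":0,"d":{"el":40,"i":35,"og":79},"lm":[28,93,81,85,15],"puf":[96,9,41,43,33],"tk":{"a":87,"o":76,"rpt":11}}
After op 8 (replace /tk/a 2): {"csq":92,"cu":0,"d":{"el":40,"i":35,"og":79},"lm":[28,93,81,85,15],"puf":[96,9,41,43,33],"tk":{"a":2,"o":76,"rpt":11}}
After op 9 (add /tk/rn 7): {"csq":92,"cu":0,"d":{"el":40,"i":35,"og":79},"lm":[28,93,81,85,15],"puf":[96,9,41,43,33],"tk":{"a":2,"o":76,"rn":7,"rpt":11}}
After op 10 (replace /d 8): {"csq":92,"cu":0,"d":8,"lm":[28,93,81,85,15],"puf":[96,9,41,43,33],"tk":{"a":2,"o":76,"rn":7,"rpt":11}}
After op 11 (add /tk/r 33): {"csq":92,"cu":0,"d":8,"lm":[28,93,81,85,15],"puf":[96,9,41,43,33],"tk":{"a":2,"o":76,"r":33,"rn":7,"rpt":11}}
After op 12 (replace /puf/3 57): {"csq":92,"cu":0,"d":8,"lm":[28,93,81,85,15],"puf":[96,9,41,57,33],"tk":{"a":2,"o":76,"r":33,"rn":7,"rpt":11}}
After op 13 (remove /tk/a): {"csq":92,"cu":0,"d":8,"lm":[28,93,81,85,15],"puf":[96,9,41,57,33],"tk":{"o":76,"r":33,"rn":7,"rpt":11}}
After op 14 (add /puf/5 8): {"csq":92,"cu":0,"d":8,"lm":[28,93,81,85,15],"puf":[96,9,41,57,33,8],"tk":{"o":76,"r":33,"rn":7,"rpt":11}}
After op 15 (add /puf/1 31): {"csq":92,"cu":0,"d":8,"lm":[28,93,81,85,15],"puf":[96,31,9,41,57,33,8],"tk":{"o":76,"r":33,"rn":7,"rpt":11}}
After op 16 (replace /cu 26): {"csq":92,"cu":26,"d":8,"lm":[28,93,81,85,15],"puf":[96,31,9,41,57,33,8],"tk":{"o":76,"r":33,"rn":7,"rpt":11}}
After op 17 (replace /puf/4 35): {"csq":92,"cu":26,"d":8,"lm":[28,93,81,85,15],"puf":[96,31,9,41,35,33,8],"tk":{"o":76,"r":33,"rn":7,"rpt":11}}
After op 18 (replace /lm 82): {"csq":92,"cu":26,"d":8,"lm":82,"puf":[96,31,9,41,35,33,8],"tk":{"o":76,"r":33,"rn":7,"rpt":11}}
After op 19 (add /y 86): {"csq":92,"cu":26,"d":8,"lm":82,"puf":[96,31,9,41,35,33,8],"tk":{"o":76,"r":33,"rn":7,"rpt":11},"y":86}
After op 20 (remove /tk/rpt): {"csq":92,"cu":26,"d":8,"lm":82,"puf":[96,31,9,41,35,33,8],"tk":{"o":76,"r":33,"rn":7},"y":86}
After op 21 (add /tk/r 3): {"csq":92,"cu":26,"d":8,"lm":82,"puf":[96,31,9,41,35,33,8],"tk":{"o":76,"r":3,"rn":7},"y":86}
After op 22 (add /tk/r 84): {"csq":92,"cu":26,"d":8,"lm":82,"puf":[96,31,9,41,35,33,8],"tk":{"o":76,"r":84,"rn":7},"y":86}
Size at the root: 7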